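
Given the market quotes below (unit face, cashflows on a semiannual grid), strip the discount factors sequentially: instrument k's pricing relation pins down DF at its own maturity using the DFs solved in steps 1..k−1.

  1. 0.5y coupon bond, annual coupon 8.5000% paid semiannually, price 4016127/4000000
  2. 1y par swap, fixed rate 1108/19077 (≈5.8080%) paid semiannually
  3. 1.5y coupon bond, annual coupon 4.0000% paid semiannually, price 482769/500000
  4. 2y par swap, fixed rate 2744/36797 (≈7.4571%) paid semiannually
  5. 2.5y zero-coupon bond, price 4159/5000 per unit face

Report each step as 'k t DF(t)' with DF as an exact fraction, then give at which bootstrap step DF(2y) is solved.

step 1 [0.5y] bond c/2=17/400: DF=(4016127/4000000 − 17/400·(0))/(1+17/400) = 9631/10000 ≈ 0.963100
step 2 [1y] swap r/2=554/19077: DF=(1 − 554/19077·(0.963100))/(1+554/19077) = 4723/5000 ≈ 0.944600
step 3 [1.5y] bond c/2=1/50: DF=(482769/500000 − 1/50·(0.963100+0.944600))/(1+1/50) = 2273/2500 ≈ 0.909200
step 4 [2y] swap r/2=1372/36797: DF=(1 − 1372/36797·(0.963100+0.944600+0.909200))/(1+1372/36797) = 2157/2500 ≈ 0.862800
step 5 [2.5y] zero: DF = P = 4159/5000 ≈ 0.831800

1 1/2 9631/10000
2 1 4723/5000
3 3/2 2273/2500
4 2 2157/2500
5 5/2 4159/5000
DF(2y) is solved at step 4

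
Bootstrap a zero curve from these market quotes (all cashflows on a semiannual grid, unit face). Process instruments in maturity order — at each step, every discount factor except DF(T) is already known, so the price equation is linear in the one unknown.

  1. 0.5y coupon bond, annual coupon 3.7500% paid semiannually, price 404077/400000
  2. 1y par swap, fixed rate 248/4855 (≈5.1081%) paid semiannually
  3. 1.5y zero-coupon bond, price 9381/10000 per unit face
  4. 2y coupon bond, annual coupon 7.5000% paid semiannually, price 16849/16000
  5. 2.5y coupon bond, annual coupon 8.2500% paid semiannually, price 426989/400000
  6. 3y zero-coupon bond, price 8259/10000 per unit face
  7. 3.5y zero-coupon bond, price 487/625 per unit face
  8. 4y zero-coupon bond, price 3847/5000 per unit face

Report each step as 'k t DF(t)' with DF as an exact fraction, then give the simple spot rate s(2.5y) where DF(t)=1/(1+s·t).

1 1/2 2479/2500
2 1 594/625
3 3/2 9381/10000
4 2 9109/10000
5 5/2 7/8
6 3 8259/10000
7 7/2 487/625
8 4 3847/5000
s(2.5y) = (1/(7/8) − 1)/(5/2) = 2/35 ≈ 5.7143%

step 1 [0.5y] bond c/2=3/160: DF=(404077/400000 − 3/160·(0))/(1+3/160) = 2479/2500 ≈ 0.991600
step 2 [1y] swap r/2=124/4855: DF=(1 − 124/4855·(0.991600))/(1+124/4855) = 594/625 ≈ 0.950400
step 3 [1.5y] zero: DF = P = 9381/10000 ≈ 0.938100
step 4 [2y] bond c/2=3/80: DF=(16849/16000 − 3/80·(0.991600+0.950400+0.938100))/(1+3/80) = 9109/10000 ≈ 0.910900
step 5 [2.5y] bond c/2=33/800: DF=(426989/400000 − 33/800·(0.991600+0.950400+0.938100+0.910900))/(1+33/800) = 7/8 ≈ 0.875000
step 6 [3y] zero: DF = P = 8259/10000 ≈ 0.825900
step 7 [3.5y] zero: DF = P = 487/625 ≈ 0.779200
step 8 [4y] zero: DF = P = 3847/5000 ≈ 0.769400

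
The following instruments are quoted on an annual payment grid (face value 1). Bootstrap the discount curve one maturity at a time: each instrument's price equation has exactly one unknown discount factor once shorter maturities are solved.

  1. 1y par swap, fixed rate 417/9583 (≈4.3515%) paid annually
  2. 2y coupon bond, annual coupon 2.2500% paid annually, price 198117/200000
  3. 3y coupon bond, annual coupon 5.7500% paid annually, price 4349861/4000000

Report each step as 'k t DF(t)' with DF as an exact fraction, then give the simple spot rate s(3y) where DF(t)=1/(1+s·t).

1 1 9583/10000
2 2 9477/10000
3 3 9247/10000
s(3y) = (1/(9247/10000) − 1)/(3) = 251/9247 ≈ 2.7144%

step 1 [1y] swap r/1=417/9583: DF=(1 − 417/9583·(0))/(1+417/9583) = 9583/10000 ≈ 0.958300
step 2 [2y] bond c/1=9/400: DF=(198117/200000 − 9/400·(0.958300))/(1+9/400) = 9477/10000 ≈ 0.947700
step 3 [3y] bond c/1=23/400: DF=(4349861/4000000 − 23/400·(0.958300+0.947700))/(1+23/400) = 9247/10000 ≈ 0.924700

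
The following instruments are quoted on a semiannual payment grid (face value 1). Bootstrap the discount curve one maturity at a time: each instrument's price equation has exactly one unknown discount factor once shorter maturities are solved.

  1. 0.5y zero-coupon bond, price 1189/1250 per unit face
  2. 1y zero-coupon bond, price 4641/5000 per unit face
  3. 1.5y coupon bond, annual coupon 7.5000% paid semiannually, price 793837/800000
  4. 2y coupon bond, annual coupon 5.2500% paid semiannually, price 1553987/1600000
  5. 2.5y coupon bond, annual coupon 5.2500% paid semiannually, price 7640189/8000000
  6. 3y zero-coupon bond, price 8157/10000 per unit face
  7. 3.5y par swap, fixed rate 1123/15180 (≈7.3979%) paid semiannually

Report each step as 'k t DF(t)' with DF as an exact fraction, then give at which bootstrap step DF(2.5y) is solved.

1 1/2 1189/1250
2 1 4641/5000
3 3/2 1777/2000
4 2 2189/2500
5 5/2 4187/5000
6 3 8157/10000
7 7/2 3877/5000
DF(2.5y) is solved at step 5

step 1 [0.5y] zero: DF = P = 1189/1250 ≈ 0.951200
step 2 [1y] zero: DF = P = 4641/5000 ≈ 0.928200
step 3 [1.5y] bond c/2=3/80: DF=(793837/800000 − 3/80·(0.951200+0.928200))/(1+3/80) = 1777/2000 ≈ 0.888500
step 4 [2y] bond c/2=21/800: DF=(1553987/1600000 − 21/800·(0.951200+0.928200+0.888500))/(1+21/800) = 2189/2500 ≈ 0.875600
step 5 [2.5y] bond c/2=21/800: DF=(7640189/8000000 − 21/800·(0.951200+0.928200+0.888500+0.875600))/(1+21/800) = 4187/5000 ≈ 0.837400
step 6 [3y] zero: DF = P = 8157/10000 ≈ 0.815700
step 7 [3.5y] swap r/2=1123/30360: DF=(1 − 1123/30360·(0.951200+0.928200+0.888500+0.875600+0.837400+0.815700))/(1+1123/30360) = 3877/5000 ≈ 0.775400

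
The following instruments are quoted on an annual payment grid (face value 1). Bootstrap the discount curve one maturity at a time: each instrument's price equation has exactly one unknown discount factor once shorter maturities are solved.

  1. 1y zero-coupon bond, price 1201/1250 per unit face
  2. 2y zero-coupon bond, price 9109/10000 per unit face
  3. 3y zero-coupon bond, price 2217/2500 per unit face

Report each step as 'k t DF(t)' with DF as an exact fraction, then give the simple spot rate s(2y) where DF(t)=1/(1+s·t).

1 1 1201/1250
2 2 9109/10000
3 3 2217/2500
s(2y) = (1/(9109/10000) − 1)/(2) = 891/18218 ≈ 4.8908%

step 1 [1y] zero: DF = P = 1201/1250 ≈ 0.960800
step 2 [2y] zero: DF = P = 9109/10000 ≈ 0.910900
step 3 [3y] zero: DF = P = 2217/2500 ≈ 0.886800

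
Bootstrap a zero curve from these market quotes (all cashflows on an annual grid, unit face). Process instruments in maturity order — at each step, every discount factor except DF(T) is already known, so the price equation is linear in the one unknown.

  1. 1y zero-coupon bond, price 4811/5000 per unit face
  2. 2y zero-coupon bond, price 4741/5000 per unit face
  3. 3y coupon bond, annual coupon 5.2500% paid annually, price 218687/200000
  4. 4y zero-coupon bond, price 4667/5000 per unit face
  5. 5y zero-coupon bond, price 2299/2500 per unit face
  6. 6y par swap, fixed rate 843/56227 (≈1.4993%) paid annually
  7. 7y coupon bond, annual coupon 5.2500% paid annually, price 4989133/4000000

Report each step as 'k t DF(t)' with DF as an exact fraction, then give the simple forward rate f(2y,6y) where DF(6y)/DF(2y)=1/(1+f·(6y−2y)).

1 1 4811/5000
2 2 4741/5000
3 3 2359/2500
4 4 4667/5000
5 5 2299/2500
6 6 9157/10000
7 7 4523/5000
f(2y,6y) = ((4741/5000)/(9157/10000) − 1)/(4) = 325/36628 ≈ 0.8873%

step 1 [1y] zero: DF = P = 4811/5000 ≈ 0.962200
step 2 [2y] zero: DF = P = 4741/5000 ≈ 0.948200
step 3 [3y] bond c/1=21/400: DF=(218687/200000 − 21/400·(0.962200+0.948200))/(1+21/400) = 2359/2500 ≈ 0.943600
step 4 [4y] zero: DF = P = 4667/5000 ≈ 0.933400
step 5 [5y] zero: DF = P = 2299/2500 ≈ 0.919600
step 6 [6y] swap r/1=843/56227: DF=(1 − 843/56227·(0.962200+0.948200+0.943600+0.933400+0.919600))/(1+843/56227) = 9157/10000 ≈ 0.915700
step 7 [7y] bond c/1=21/400: DF=(4989133/4000000 − 21/400·(0.962200+0.948200+0.943600+0.933400+0.919600+0.915700))/(1+21/400) = 4523/5000 ≈ 0.904600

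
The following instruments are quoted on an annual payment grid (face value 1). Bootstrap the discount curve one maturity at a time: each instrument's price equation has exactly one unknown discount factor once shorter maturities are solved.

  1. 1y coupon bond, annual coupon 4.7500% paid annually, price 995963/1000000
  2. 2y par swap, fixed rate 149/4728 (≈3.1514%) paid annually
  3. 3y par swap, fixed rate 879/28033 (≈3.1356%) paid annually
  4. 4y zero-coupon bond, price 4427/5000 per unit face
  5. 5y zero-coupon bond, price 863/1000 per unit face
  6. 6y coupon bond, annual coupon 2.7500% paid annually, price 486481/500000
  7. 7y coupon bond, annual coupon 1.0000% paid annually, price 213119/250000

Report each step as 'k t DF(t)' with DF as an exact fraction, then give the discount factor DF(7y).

step 1 [1y] bond c/1=19/400: DF=(995963/1000000 − 19/400·(0))/(1+19/400) = 2377/2500 ≈ 0.950800
step 2 [2y] swap r/1=149/4728: DF=(1 − 149/4728·(0.950800))/(1+149/4728) = 2351/2500 ≈ 0.940400
step 3 [3y] swap r/1=879/28033: DF=(1 − 879/28033·(0.950800+0.940400))/(1+879/28033) = 9121/10000 ≈ 0.912100
step 4 [4y] zero: DF = P = 4427/5000 ≈ 0.885400
step 5 [5y] zero: DF = P = 863/1000 ≈ 0.863000
step 6 [6y] bond c/1=11/400: DF=(486481/500000 − 11/400·(0.950800+0.940400+0.912100+0.885400+0.863000))/(1+11/400) = 8251/10000 ≈ 0.825100
step 7 [7y] bond c/1=1/100: DF=(213119/250000 − 1/100·(0.950800+0.940400+0.912100+0.885400+0.863000+0.825100))/(1+1/100) = 1977/2500 ≈ 0.790800

1 1 2377/2500
2 2 2351/2500
3 3 9121/10000
4 4 4427/5000
5 5 863/1000
6 6 8251/10000
7 7 1977/2500
DF(7y) = 1977/2500 ≈ 0.790800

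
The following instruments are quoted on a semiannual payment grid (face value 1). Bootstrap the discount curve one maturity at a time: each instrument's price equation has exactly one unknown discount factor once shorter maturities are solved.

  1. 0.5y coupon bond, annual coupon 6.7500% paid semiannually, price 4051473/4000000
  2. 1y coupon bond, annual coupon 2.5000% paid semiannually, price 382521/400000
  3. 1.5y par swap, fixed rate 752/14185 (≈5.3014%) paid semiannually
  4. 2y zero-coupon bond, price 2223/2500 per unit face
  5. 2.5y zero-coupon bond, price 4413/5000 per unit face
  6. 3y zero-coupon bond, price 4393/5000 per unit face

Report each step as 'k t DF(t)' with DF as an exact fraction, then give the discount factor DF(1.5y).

1 1/2 4899/5000
2 1 2331/2500
3 3/2 578/625
4 2 2223/2500
5 5/2 4413/5000
6 3 4393/5000
DF(1.5y) = 578/625 ≈ 0.924800

step 1 [0.5y] bond c/2=27/800: DF=(4051473/4000000 − 27/800·(0))/(1+27/800) = 4899/5000 ≈ 0.979800
step 2 [1y] bond c/2=1/80: DF=(382521/400000 − 1/80·(0.979800))/(1+1/80) = 2331/2500 ≈ 0.932400
step 3 [1.5y] swap r/2=376/14185: DF=(1 − 376/14185·(0.979800+0.932400))/(1+376/14185) = 578/625 ≈ 0.924800
step 4 [2y] zero: DF = P = 2223/2500 ≈ 0.889200
step 5 [2.5y] zero: DF = P = 4413/5000 ≈ 0.882600
step 6 [3y] zero: DF = P = 4393/5000 ≈ 0.878600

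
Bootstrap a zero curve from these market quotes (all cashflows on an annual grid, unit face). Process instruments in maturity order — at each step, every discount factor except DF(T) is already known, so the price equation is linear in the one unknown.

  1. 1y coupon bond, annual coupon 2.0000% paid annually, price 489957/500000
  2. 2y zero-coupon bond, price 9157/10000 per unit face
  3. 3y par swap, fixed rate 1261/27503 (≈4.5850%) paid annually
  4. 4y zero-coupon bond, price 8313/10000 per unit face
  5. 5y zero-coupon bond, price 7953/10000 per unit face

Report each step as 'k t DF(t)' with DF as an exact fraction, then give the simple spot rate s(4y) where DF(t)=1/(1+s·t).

1 1 9607/10000
2 2 9157/10000
3 3 8739/10000
4 4 8313/10000
5 5 7953/10000
s(4y) = (1/(8313/10000) − 1)/(4) = 1687/33252 ≈ 5.0734%

step 1 [1y] bond c/1=1/50: DF=(489957/500000 − 1/50·(0))/(1+1/50) = 9607/10000 ≈ 0.960700
step 2 [2y] zero: DF = P = 9157/10000 ≈ 0.915700
step 3 [3y] swap r/1=1261/27503: DF=(1 − 1261/27503·(0.960700+0.915700))/(1+1261/27503) = 8739/10000 ≈ 0.873900
step 4 [4y] zero: DF = P = 8313/10000 ≈ 0.831300
step 5 [5y] zero: DF = P = 7953/10000 ≈ 0.795300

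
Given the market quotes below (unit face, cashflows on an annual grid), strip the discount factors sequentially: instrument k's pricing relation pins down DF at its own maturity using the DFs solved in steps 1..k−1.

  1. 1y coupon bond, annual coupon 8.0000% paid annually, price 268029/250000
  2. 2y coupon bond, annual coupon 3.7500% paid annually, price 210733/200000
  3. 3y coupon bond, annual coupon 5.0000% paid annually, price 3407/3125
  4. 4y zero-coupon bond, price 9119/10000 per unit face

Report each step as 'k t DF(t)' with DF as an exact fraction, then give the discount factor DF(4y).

1 1 9927/10000
2 2 9797/10000
3 3 2361/2500
4 4 9119/10000
DF(4y) = 9119/10000 ≈ 0.911900

step 1 [1y] bond c/1=2/25: DF=(268029/250000 − 2/25·(0))/(1+2/25) = 9927/10000 ≈ 0.992700
step 2 [2y] bond c/1=3/80: DF=(210733/200000 − 3/80·(0.992700))/(1+3/80) = 9797/10000 ≈ 0.979700
step 3 [3y] bond c/1=1/20: DF=(3407/3125 − 1/20·(0.992700+0.979700))/(1+1/20) = 2361/2500 ≈ 0.944400
step 4 [4y] zero: DF = P = 9119/10000 ≈ 0.911900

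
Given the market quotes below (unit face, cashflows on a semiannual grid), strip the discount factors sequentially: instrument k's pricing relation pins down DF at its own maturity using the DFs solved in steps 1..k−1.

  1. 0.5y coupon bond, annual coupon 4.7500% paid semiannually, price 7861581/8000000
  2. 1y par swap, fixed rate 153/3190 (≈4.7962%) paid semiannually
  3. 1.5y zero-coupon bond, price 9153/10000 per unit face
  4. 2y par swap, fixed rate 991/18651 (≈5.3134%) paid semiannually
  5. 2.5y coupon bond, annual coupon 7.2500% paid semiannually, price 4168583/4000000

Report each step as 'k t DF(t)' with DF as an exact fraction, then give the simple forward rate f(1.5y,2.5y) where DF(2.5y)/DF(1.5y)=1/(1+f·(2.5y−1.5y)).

1 1/2 9599/10000
2 1 9541/10000
3 3/2 9153/10000
4 2 9009/10000
5 5/2 547/625
f(1.5y,2.5y) = ((9153/10000)/(547/625) − 1)/(1) = 401/8752 ≈ 4.5818%

step 1 [0.5y] bond c/2=19/800: DF=(7861581/8000000 − 19/800·(0))/(1+19/800) = 9599/10000 ≈ 0.959900
step 2 [1y] swap r/2=153/6380: DF=(1 − 153/6380·(0.959900))/(1+153/6380) = 9541/10000 ≈ 0.954100
step 3 [1.5y] zero: DF = P = 9153/10000 ≈ 0.915300
step 4 [2y] swap r/2=991/37302: DF=(1 − 991/37302·(0.959900+0.954100+0.915300))/(1+991/37302) = 9009/10000 ≈ 0.900900
step 5 [2.5y] bond c/2=29/800: DF=(4168583/4000000 − 29/800·(0.959900+0.954100+0.915300+0.900900))/(1+29/800) = 547/625 ≈ 0.875200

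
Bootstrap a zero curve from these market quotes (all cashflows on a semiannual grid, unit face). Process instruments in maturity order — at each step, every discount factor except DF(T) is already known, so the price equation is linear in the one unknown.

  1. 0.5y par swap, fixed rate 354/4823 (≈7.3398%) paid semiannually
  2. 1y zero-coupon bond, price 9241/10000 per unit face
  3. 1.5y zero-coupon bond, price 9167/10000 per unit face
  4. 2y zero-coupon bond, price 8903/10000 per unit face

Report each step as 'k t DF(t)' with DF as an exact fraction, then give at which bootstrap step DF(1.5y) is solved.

1 1/2 4823/5000
2 1 9241/10000
3 3/2 9167/10000
4 2 8903/10000
DF(1.5y) is solved at step 3

step 1 [0.5y] swap r/2=177/4823: DF=(1 − 177/4823·(0))/(1+177/4823) = 4823/5000 ≈ 0.964600
step 2 [1y] zero: DF = P = 9241/10000 ≈ 0.924100
step 3 [1.5y] zero: DF = P = 9167/10000 ≈ 0.916700
step 4 [2y] zero: DF = P = 8903/10000 ≈ 0.890300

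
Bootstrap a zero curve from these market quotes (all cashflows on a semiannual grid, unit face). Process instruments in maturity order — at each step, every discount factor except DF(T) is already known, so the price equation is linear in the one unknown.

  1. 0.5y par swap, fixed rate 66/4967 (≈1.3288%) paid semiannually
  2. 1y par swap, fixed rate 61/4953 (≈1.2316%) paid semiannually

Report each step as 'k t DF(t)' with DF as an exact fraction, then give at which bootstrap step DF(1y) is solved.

step 1 [0.5y] swap r/2=33/4967: DF=(1 − 33/4967·(0))/(1+33/4967) = 4967/5000 ≈ 0.993400
step 2 [1y] swap r/2=61/9906: DF=(1 − 61/9906·(0.993400))/(1+61/9906) = 4939/5000 ≈ 0.987800

1 1/2 4967/5000
2 1 4939/5000
DF(1y) is solved at step 2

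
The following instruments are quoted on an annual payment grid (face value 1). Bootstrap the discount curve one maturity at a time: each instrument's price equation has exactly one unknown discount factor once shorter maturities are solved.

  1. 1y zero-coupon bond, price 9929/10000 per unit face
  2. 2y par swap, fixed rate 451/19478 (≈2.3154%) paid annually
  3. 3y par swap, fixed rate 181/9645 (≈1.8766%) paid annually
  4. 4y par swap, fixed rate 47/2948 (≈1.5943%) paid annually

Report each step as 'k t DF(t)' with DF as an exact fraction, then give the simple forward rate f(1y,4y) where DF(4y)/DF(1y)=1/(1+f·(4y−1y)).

step 1 [1y] zero: DF = P = 9929/10000 ≈ 0.992900
step 2 [2y] swap r/1=451/19478: DF=(1 − 451/19478·(0.992900))/(1+451/19478) = 9549/10000 ≈ 0.954900
step 3 [3y] swap r/1=181/9645: DF=(1 − 181/9645·(0.992900+0.954900))/(1+181/9645) = 9457/10000 ≈ 0.945700
step 4 [4y] swap r/1=47/2948: DF=(1 − 47/2948·(0.992900+0.954900+0.945700))/(1+47/2948) = 9389/10000 ≈ 0.938900

1 1 9929/10000
2 2 9549/10000
3 3 9457/10000
4 4 9389/10000
f(1y,4y) = ((9929/10000)/(9389/10000) − 1)/(3) = 180/9389 ≈ 1.9171%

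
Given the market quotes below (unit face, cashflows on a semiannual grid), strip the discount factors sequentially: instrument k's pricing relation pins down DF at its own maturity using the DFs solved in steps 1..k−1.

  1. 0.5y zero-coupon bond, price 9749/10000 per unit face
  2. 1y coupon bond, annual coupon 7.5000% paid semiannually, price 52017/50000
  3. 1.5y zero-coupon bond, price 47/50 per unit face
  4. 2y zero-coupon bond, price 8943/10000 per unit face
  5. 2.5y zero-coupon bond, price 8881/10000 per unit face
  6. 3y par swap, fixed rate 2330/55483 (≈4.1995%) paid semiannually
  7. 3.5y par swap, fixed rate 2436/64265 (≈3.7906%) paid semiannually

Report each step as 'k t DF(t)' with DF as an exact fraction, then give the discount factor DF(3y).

step 1 [0.5y] zero: DF = P = 9749/10000 ≈ 0.974900
step 2 [1y] bond c/2=3/80: DF=(52017/50000 − 3/80·(0.974900))/(1+3/80) = 387/400 ≈ 0.967500
step 3 [1.5y] zero: DF = P = 47/50 ≈ 0.940000
step 4 [2y] zero: DF = P = 8943/10000 ≈ 0.894300
step 5 [2.5y] zero: DF = P = 8881/10000 ≈ 0.888100
step 6 [3y] swap r/2=1165/55483: DF=(1 − 1165/55483·(0.974900+0.967500+0.940000+0.894300+0.888100))/(1+1165/55483) = 1767/2000 ≈ 0.883500
step 7 [3.5y] swap r/2=1218/64265: DF=(1 − 1218/64265·(0.974900+0.967500+0.940000+0.894300+0.888100+0.883500))/(1+1218/64265) = 4391/5000 ≈ 0.878200

1 1/2 9749/10000
2 1 387/400
3 3/2 47/50
4 2 8943/10000
5 5/2 8881/10000
6 3 1767/2000
7 7/2 4391/5000
DF(3y) = 1767/2000 ≈ 0.883500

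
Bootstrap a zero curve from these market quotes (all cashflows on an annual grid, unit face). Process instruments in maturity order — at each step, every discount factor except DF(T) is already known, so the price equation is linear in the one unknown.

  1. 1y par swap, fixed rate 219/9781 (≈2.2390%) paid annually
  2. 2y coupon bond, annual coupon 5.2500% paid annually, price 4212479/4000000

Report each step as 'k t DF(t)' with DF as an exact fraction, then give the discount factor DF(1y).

step 1 [1y] swap r/1=219/9781: DF=(1 − 219/9781·(0))/(1+219/9781) = 9781/10000 ≈ 0.978100
step 2 [2y] bond c/1=21/400: DF=(4212479/4000000 − 21/400·(0.978100))/(1+21/400) = 4759/5000 ≈ 0.951800

1 1 9781/10000
2 2 4759/5000
DF(1y) = 9781/10000 ≈ 0.978100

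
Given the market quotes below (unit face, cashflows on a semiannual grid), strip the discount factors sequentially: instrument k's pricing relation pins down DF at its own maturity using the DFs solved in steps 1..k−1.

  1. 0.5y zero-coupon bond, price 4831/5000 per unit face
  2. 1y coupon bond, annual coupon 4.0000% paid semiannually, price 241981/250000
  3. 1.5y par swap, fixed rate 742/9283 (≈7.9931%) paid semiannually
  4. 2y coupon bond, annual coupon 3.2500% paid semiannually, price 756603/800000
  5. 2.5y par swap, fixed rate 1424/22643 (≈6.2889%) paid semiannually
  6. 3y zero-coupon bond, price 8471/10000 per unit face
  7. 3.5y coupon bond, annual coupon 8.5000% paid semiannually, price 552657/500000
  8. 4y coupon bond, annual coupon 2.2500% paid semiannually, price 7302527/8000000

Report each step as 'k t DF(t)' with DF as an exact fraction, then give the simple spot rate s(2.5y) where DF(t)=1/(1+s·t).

1 1/2 4831/5000
2 1 93/100
3 3/2 8887/10000
4 2 8861/10000
5 5/2 536/625
6 3 8471/10000
7 7/2 8411/10000
8 4 1667/2000
s(2.5y) = (1/(536/625) − 1)/(5/2) = 89/1340 ≈ 6.6418%

step 1 [0.5y] zero: DF = P = 4831/5000 ≈ 0.966200
step 2 [1y] bond c/2=1/50: DF=(241981/250000 − 1/50·(0.966200))/(1+1/50) = 93/100 ≈ 0.930000
step 3 [1.5y] swap r/2=371/9283: DF=(1 − 371/9283·(0.966200+0.930000))/(1+371/9283) = 8887/10000 ≈ 0.888700
step 4 [2y] bond c/2=13/800: DF=(756603/800000 − 13/800·(0.966200+0.930000+0.888700))/(1+13/800) = 8861/10000 ≈ 0.886100
step 5 [2.5y] swap r/2=712/22643: DF=(1 − 712/22643·(0.966200+0.930000+0.888700+0.886100))/(1+712/22643) = 536/625 ≈ 0.857600
step 6 [3y] zero: DF = P = 8471/10000 ≈ 0.847100
step 7 [3.5y] bond c/2=17/400: DF=(552657/500000 − 17/400·(0.966200+0.930000+0.888700+0.886100+0.857600+0.847100))/(1+17/400) = 8411/10000 ≈ 0.841100
step 8 [4y] bond c/2=9/800: DF=(7302527/8000000 − 9/800·(0.966200+0.930000+0.888700+0.886100+0.857600+0.847100+0.841100))/(1+9/800) = 1667/2000 ≈ 0.833500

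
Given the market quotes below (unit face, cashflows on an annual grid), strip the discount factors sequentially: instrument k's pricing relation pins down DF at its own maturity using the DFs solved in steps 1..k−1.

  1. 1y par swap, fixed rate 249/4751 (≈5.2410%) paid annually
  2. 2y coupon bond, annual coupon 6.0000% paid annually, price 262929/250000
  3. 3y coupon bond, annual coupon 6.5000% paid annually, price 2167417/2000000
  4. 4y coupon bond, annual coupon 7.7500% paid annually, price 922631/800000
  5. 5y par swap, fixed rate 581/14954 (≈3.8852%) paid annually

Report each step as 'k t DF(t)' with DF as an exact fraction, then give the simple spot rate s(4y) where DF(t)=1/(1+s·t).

1 1 4751/5000
2 2 1173/1250
3 3 9023/10000
4 4 1087/1250
5 5 8257/10000
s(4y) = (1/(1087/1250) − 1)/(4) = 163/4348 ≈ 3.7489%

step 1 [1y] swap r/1=249/4751: DF=(1 − 249/4751·(0))/(1+249/4751) = 4751/5000 ≈ 0.950200
step 2 [2y] bond c/1=3/50: DF=(262929/250000 − 3/50·(0.950200))/(1+3/50) = 1173/1250 ≈ 0.938400
step 3 [3y] bond c/1=13/200: DF=(2167417/2000000 − 13/200·(0.950200+0.938400))/(1+13/200) = 9023/10000 ≈ 0.902300
step 4 [4y] bond c/1=31/400: DF=(922631/800000 − 31/400·(0.950200+0.938400+0.902300))/(1+31/400) = 1087/1250 ≈ 0.869600
step 5 [5y] swap r/1=581/14954: DF=(1 − 581/14954·(0.950200+0.938400+0.902300+0.869600))/(1+581/14954) = 8257/10000 ≈ 0.825700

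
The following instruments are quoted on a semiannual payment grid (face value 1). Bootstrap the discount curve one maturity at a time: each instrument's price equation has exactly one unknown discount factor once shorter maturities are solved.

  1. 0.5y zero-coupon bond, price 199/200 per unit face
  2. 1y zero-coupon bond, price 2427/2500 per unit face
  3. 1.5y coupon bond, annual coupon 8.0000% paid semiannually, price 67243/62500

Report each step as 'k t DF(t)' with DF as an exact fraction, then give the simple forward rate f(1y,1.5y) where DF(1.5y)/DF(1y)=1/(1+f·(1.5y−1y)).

1 1/2 199/200
2 1 2427/2500
3 3/2 9589/10000
f(1y,1.5y) = ((2427/2500)/(9589/10000) − 1)/(1/2) = 238/9589 ≈ 2.4820%

step 1 [0.5y] zero: DF = P = 199/200 ≈ 0.995000
step 2 [1y] zero: DF = P = 2427/2500 ≈ 0.970800
step 3 [1.5y] bond c/2=1/25: DF=(67243/62500 − 1/25·(0.995000+0.970800))/(1+1/25) = 9589/10000 ≈ 0.958900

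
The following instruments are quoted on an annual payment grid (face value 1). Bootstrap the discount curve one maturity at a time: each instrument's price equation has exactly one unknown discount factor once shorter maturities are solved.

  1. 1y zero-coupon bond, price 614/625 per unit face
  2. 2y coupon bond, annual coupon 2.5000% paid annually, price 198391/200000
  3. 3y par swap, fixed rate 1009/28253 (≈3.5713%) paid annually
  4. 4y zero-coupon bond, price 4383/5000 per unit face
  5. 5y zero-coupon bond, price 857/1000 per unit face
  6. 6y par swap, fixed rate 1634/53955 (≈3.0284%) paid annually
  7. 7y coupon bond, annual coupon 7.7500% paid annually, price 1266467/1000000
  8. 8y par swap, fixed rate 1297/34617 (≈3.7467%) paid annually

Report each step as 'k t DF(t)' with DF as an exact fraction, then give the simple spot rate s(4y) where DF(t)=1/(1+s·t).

step 1 [1y] zero: DF = P = 614/625 ≈ 0.982400
step 2 [2y] bond c/1=1/40: DF=(198391/200000 − 1/40·(0.982400))/(1+1/40) = 4719/5000 ≈ 0.943800
step 3 [3y] swap r/1=1009/28253: DF=(1 − 1009/28253·(0.982400+0.943800))/(1+1009/28253) = 8991/10000 ≈ 0.899100
step 4 [4y] zero: DF = P = 4383/5000 ≈ 0.876600
step 5 [5y] zero: DF = P = 857/1000 ≈ 0.857000
step 6 [6y] swap r/1=1634/53955: DF=(1 − 1634/53955·(0.982400+0.943800+0.899100+0.876600+0.857000))/(1+1634/53955) = 4183/5000 ≈ 0.836600
step 7 [7y] bond c/1=31/400: DF=(1266467/1000000 − 31/400·(0.982400+0.943800+0.899100+0.876600+0.857000+0.836600))/(1+31/400) = 7873/10000 ≈ 0.787300
step 8 [8y] swap r/1=1297/34617: DF=(1 − 1297/34617·(0.982400+0.943800+0.899100+0.876600+0.857000+0.836600+0.787300))/(1+1297/34617) = 3703/5000 ≈ 0.740600

1 1 614/625
2 2 4719/5000
3 3 8991/10000
4 4 4383/5000
5 5 857/1000
6 6 4183/5000
7 7 7873/10000
8 8 3703/5000
s(4y) = (1/(4383/5000) − 1)/(4) = 617/17532 ≈ 3.5193%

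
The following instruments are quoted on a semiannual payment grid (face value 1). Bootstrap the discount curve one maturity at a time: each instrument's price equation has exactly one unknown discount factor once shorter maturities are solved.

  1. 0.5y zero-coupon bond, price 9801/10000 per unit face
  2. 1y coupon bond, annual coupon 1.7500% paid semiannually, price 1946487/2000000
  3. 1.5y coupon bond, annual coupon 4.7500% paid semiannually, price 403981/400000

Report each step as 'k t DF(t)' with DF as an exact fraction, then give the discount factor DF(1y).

step 1 [0.5y] zero: DF = P = 9801/10000 ≈ 0.980100
step 2 [1y] bond c/2=7/800: DF=(1946487/2000000 − 7/800·(0.980100))/(1+7/800) = 9563/10000 ≈ 0.956300
step 3 [1.5y] bond c/2=19/800: DF=(403981/400000 − 19/800·(0.980100+0.956300))/(1+19/800) = 1177/1250 ≈ 0.941600

1 1/2 9801/10000
2 1 9563/10000
3 3/2 1177/1250
DF(1y) = 9563/10000 ≈ 0.956300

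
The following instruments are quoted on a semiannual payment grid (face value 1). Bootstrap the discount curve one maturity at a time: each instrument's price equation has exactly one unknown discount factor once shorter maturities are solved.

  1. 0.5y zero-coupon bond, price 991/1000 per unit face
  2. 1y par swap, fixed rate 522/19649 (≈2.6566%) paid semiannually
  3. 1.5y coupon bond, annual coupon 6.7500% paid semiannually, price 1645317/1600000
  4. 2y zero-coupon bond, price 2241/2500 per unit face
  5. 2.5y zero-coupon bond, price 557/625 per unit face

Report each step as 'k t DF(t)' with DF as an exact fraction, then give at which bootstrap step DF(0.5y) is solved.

step 1 [0.5y] zero: DF = P = 991/1000 ≈ 0.991000
step 2 [1y] swap r/2=261/19649: DF=(1 − 261/19649·(0.991000))/(1+261/19649) = 9739/10000 ≈ 0.973900
step 3 [1.5y] bond c/2=27/800: DF=(1645317/1600000 − 27/800·(0.991000+0.973900))/(1+27/800) = 4653/5000 ≈ 0.930600
step 4 [2y] zero: DF = P = 2241/2500 ≈ 0.896400
step 5 [2.5y] zero: DF = P = 557/625 ≈ 0.891200

1 1/2 991/1000
2 1 9739/10000
3 3/2 4653/5000
4 2 2241/2500
5 5/2 557/625
DF(0.5y) is solved at step 1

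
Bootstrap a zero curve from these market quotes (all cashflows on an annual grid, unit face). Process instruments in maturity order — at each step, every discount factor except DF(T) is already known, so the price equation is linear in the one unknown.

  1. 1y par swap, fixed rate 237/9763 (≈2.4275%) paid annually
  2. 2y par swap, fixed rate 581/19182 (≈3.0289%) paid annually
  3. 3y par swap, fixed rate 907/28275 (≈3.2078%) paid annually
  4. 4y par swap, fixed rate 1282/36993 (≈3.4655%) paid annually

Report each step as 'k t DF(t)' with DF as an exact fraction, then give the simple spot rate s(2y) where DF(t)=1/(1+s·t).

step 1 [1y] swap r/1=237/9763: DF=(1 − 237/9763·(0))/(1+237/9763) = 9763/10000 ≈ 0.976300
step 2 [2y] swap r/1=581/19182: DF=(1 − 581/19182·(0.976300))/(1+581/19182) = 9419/10000 ≈ 0.941900
step 3 [3y] swap r/1=907/28275: DF=(1 − 907/28275·(0.976300+0.941900))/(1+907/28275) = 9093/10000 ≈ 0.909300
step 4 [4y] swap r/1=1282/36993: DF=(1 − 1282/36993·(0.976300+0.941900+0.909300))/(1+1282/36993) = 4359/5000 ≈ 0.871800

1 1 9763/10000
2 2 9419/10000
3 3 9093/10000
4 4 4359/5000
s(2y) = (1/(9419/10000) − 1)/(2) = 581/18838 ≈ 3.0842%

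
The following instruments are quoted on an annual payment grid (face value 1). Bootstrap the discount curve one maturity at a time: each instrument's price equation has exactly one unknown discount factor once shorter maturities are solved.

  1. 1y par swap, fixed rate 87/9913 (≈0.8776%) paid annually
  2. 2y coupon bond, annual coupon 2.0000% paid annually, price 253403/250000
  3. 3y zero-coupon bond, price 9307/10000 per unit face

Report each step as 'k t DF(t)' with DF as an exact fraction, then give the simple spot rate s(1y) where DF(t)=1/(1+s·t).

step 1 [1y] swap r/1=87/9913: DF=(1 − 87/9913·(0))/(1+87/9913) = 9913/10000 ≈ 0.991300
step 2 [2y] bond c/1=1/50: DF=(253403/250000 − 1/50·(0.991300))/(1+1/50) = 9743/10000 ≈ 0.974300
step 3 [3y] zero: DF = P = 9307/10000 ≈ 0.930700

1 1 9913/10000
2 2 9743/10000
3 3 9307/10000
s(1y) = (1/(9913/10000) − 1)/(1) = 87/9913 ≈ 0.8776%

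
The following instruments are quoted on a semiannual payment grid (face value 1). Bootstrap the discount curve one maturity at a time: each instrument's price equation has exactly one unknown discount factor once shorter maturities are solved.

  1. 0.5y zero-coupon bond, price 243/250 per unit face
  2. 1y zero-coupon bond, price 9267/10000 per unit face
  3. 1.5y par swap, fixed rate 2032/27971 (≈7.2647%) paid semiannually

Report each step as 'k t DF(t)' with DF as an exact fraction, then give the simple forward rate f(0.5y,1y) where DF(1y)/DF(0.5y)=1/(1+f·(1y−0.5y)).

1 1/2 243/250
2 1 9267/10000
3 3/2 1123/1250
f(0.5y,1y) = ((243/250)/(9267/10000) − 1)/(1/2) = 302/3089 ≈ 9.7766%

step 1 [0.5y] zero: DF = P = 243/250 ≈ 0.972000
step 2 [1y] zero: DF = P = 9267/10000 ≈ 0.926700
step 3 [1.5y] swap r/2=1016/27971: DF=(1 − 1016/27971·(0.972000+0.926700))/(1+1016/27971) = 1123/1250 ≈ 0.898400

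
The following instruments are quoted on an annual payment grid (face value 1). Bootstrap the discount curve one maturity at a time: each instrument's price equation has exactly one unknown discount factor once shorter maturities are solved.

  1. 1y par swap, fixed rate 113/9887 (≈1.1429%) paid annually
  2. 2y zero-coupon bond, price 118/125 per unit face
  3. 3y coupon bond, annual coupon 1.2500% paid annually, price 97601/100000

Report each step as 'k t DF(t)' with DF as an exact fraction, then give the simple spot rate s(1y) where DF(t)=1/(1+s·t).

step 1 [1y] swap r/1=113/9887: DF=(1 − 113/9887·(0))/(1+113/9887) = 9887/10000 ≈ 0.988700
step 2 [2y] zero: DF = P = 118/125 ≈ 0.944000
step 3 [3y] bond c/1=1/80: DF=(97601/100000 − 1/80·(0.988700+0.944000))/(1+1/80) = 9401/10000 ≈ 0.940100

1 1 9887/10000
2 2 118/125
3 3 9401/10000
s(1y) = (1/(9887/10000) − 1)/(1) = 113/9887 ≈ 1.1429%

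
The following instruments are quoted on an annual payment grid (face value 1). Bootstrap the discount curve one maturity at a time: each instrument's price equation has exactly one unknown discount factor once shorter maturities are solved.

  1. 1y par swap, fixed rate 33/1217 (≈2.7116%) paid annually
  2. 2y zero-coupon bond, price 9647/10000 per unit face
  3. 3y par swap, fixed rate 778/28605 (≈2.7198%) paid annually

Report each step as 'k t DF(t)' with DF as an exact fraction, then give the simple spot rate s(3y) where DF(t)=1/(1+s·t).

1 1 1217/1250
2 2 9647/10000
3 3 4611/5000
s(3y) = (1/(4611/5000) − 1)/(3) = 389/13833 ≈ 2.8121%

step 1 [1y] swap r/1=33/1217: DF=(1 − 33/1217·(0))/(1+33/1217) = 1217/1250 ≈ 0.973600
step 2 [2y] zero: DF = P = 9647/10000 ≈ 0.964700
step 3 [3y] swap r/1=778/28605: DF=(1 − 778/28605·(0.973600+0.964700))/(1+778/28605) = 4611/5000 ≈ 0.922200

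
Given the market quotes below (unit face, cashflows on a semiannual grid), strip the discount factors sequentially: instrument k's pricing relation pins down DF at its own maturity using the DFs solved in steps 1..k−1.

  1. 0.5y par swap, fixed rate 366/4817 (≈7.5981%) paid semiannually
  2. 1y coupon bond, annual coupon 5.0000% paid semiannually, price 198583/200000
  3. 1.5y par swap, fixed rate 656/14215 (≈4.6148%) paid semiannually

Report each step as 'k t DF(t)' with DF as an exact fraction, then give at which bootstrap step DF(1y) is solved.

1 1/2 4817/5000
2 1 2363/2500
3 3/2 584/625
DF(1y) is solved at step 2

step 1 [0.5y] swap r/2=183/4817: DF=(1 − 183/4817·(0))/(1+183/4817) = 4817/5000 ≈ 0.963400
step 2 [1y] bond c/2=1/40: DF=(198583/200000 − 1/40·(0.963400))/(1+1/40) = 2363/2500 ≈ 0.945200
step 3 [1.5y] swap r/2=328/14215: DF=(1 − 328/14215·(0.963400+0.945200))/(1+328/14215) = 584/625 ≈ 0.934400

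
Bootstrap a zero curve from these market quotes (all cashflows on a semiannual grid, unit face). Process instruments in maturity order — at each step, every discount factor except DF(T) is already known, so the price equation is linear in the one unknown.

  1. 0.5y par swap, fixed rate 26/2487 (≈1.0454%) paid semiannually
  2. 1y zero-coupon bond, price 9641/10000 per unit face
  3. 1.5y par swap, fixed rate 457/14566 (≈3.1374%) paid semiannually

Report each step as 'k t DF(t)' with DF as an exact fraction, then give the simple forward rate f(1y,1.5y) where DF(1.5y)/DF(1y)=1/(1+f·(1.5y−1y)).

step 1 [0.5y] swap r/2=13/2487: DF=(1 − 13/2487·(0))/(1+13/2487) = 2487/2500 ≈ 0.994800
step 2 [1y] zero: DF = P = 9641/10000 ≈ 0.964100
step 3 [1.5y] swap r/2=457/29132: DF=(1 − 457/29132·(0.994800+0.964100))/(1+457/29132) = 9543/10000 ≈ 0.954300

1 1/2 2487/2500
2 1 9641/10000
3 3/2 9543/10000
f(1y,1.5y) = ((9641/10000)/(9543/10000) − 1)/(1/2) = 196/9543 ≈ 2.0539%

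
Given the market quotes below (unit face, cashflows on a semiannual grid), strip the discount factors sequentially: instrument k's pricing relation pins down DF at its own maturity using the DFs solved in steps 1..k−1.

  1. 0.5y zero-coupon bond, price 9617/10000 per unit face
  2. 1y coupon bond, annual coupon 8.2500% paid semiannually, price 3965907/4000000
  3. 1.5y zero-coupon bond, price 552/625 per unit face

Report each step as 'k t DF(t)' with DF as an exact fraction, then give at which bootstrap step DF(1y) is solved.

1 1/2 9617/10000
2 1 9141/10000
3 3/2 552/625
DF(1y) is solved at step 2

step 1 [0.5y] zero: DF = P = 9617/10000 ≈ 0.961700
step 2 [1y] bond c/2=33/800: DF=(3965907/4000000 − 33/800·(0.961700))/(1+33/800) = 9141/10000 ≈ 0.914100
step 3 [1.5y] zero: DF = P = 552/625 ≈ 0.883200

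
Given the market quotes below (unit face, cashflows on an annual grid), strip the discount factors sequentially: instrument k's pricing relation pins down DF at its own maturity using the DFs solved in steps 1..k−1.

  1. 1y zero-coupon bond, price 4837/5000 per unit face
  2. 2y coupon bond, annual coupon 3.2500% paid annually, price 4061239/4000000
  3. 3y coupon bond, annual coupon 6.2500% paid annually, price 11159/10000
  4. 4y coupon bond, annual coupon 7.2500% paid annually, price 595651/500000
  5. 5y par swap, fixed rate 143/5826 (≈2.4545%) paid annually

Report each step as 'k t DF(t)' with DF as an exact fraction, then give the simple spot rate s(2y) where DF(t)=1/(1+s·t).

1 1 4837/5000
2 2 9529/10000
3 3 9373/10000
4 4 1147/1250
5 5 1107/1250
s(2y) = (1/(9529/10000) − 1)/(2) = 471/19058 ≈ 2.4714%

step 1 [1y] zero: DF = P = 4837/5000 ≈ 0.967400
step 2 [2y] bond c/1=13/400: DF=(4061239/4000000 − 13/400·(0.967400))/(1+13/400) = 9529/10000 ≈ 0.952900
step 3 [3y] bond c/1=1/16: DF=(11159/10000 − 1/16·(0.967400+0.952900))/(1+1/16) = 9373/10000 ≈ 0.937300
step 4 [4y] bond c/1=29/400: DF=(595651/500000 − 29/400·(0.967400+0.952900+0.937300))/(1+29/400) = 1147/1250 ≈ 0.917600
step 5 [5y] swap r/1=143/5826: DF=(1 − 143/5826·(0.967400+0.952900+0.937300+0.917600))/(1+143/5826) = 1107/1250 ≈ 0.885600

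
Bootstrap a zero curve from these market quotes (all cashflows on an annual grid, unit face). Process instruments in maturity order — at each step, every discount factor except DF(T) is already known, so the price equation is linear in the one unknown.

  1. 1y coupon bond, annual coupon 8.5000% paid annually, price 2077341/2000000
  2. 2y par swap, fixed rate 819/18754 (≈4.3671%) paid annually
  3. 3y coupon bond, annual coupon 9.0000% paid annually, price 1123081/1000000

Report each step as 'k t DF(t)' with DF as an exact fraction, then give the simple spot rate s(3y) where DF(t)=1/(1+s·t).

1 1 9573/10000
2 2 9181/10000
3 3 1751/2000
s(3y) = (1/(1751/2000) − 1)/(3) = 83/1751 ≈ 4.7401%

step 1 [1y] bond c/1=17/200: DF=(2077341/2000000 − 17/200·(0))/(1+17/200) = 9573/10000 ≈ 0.957300
step 2 [2y] swap r/1=819/18754: DF=(1 − 819/18754·(0.957300))/(1+819/18754) = 9181/10000 ≈ 0.918100
step 3 [3y] bond c/1=9/100: DF=(1123081/1000000 − 9/100·(0.957300+0.918100))/(1+9/100) = 1751/2000 ≈ 0.875500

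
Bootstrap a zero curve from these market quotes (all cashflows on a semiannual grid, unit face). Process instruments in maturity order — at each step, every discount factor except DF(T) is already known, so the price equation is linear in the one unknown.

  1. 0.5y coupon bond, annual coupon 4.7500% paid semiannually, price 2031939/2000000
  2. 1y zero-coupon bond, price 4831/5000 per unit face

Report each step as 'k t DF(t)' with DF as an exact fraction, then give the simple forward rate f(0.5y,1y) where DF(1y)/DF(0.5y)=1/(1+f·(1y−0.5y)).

1 1/2 2481/2500
2 1 4831/5000
f(0.5y,1y) = ((2481/2500)/(4831/5000) − 1)/(1/2) = 262/4831 ≈ 5.4233%

step 1 [0.5y] bond c/2=19/800: DF=(2031939/2000000 − 19/800·(0))/(1+19/800) = 2481/2500 ≈ 0.992400
step 2 [1y] zero: DF = P = 4831/5000 ≈ 0.966200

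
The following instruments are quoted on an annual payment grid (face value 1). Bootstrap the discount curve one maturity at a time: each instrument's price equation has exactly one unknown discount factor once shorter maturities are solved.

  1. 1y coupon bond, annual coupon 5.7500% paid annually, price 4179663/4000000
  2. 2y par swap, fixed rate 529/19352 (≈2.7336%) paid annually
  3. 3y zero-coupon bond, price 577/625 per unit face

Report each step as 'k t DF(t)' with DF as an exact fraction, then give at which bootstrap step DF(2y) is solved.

step 1 [1y] bond c/1=23/400: DF=(4179663/4000000 − 23/400·(0))/(1+23/400) = 9881/10000 ≈ 0.988100
step 2 [2y] swap r/1=529/19352: DF=(1 − 529/19352·(0.988100))/(1+529/19352) = 9471/10000 ≈ 0.947100
step 3 [3y] zero: DF = P = 577/625 ≈ 0.923200

1 1 9881/10000
2 2 9471/10000
3 3 577/625
DF(2y) is solved at step 2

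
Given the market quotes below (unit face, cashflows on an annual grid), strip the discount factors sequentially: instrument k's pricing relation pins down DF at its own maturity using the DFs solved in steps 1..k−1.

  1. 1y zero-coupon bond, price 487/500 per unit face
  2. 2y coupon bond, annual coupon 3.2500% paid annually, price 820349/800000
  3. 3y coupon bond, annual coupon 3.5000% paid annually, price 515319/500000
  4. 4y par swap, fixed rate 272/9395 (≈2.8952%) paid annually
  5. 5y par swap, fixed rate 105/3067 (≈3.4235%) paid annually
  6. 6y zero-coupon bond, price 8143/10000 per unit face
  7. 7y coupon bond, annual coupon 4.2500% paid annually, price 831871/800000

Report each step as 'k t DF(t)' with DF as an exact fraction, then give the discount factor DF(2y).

step 1 [1y] zero: DF = P = 487/500 ≈ 0.974000
step 2 [2y] bond c/1=13/400: DF=(820349/800000 − 13/400·(0.974000))/(1+13/400) = 77/80 ≈ 0.962500
step 3 [3y] bond c/1=7/200: DF=(515319/500000 − 7/200·(0.974000+0.962500))/(1+7/200) = 9303/10000 ≈ 0.930300
step 4 [4y] swap r/1=272/9395: DF=(1 − 272/9395·(0.974000+0.962500+0.930300))/(1+272/9395) = 557/625 ≈ 0.891200
step 5 [5y] swap r/1=105/3067: DF=(1 − 105/3067·(0.974000+0.962500+0.930300+0.891200))/(1+105/3067) = 337/400 ≈ 0.842500
step 6 [6y] zero: DF = P = 8143/10000 ≈ 0.814300
step 7 [7y] bond c/1=17/400: DF=(831871/800000 − 17/400·(0.974000+0.962500+0.930300+0.891200+0.842500+0.814300))/(1+17/400) = 7767/10000 ≈ 0.776700

1 1 487/500
2 2 77/80
3 3 9303/10000
4 4 557/625
5 5 337/400
6 6 8143/10000
7 7 7767/10000
DF(2y) = 77/80 ≈ 0.962500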